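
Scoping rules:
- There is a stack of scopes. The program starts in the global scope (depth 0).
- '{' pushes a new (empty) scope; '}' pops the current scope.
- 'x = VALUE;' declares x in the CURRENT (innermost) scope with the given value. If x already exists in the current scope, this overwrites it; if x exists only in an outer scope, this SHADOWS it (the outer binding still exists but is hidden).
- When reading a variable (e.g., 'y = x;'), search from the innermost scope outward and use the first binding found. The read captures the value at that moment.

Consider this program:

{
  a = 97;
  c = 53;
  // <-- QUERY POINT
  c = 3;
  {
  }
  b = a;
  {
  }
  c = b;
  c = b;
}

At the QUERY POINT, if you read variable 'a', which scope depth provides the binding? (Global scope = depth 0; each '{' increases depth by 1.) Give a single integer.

Step 1: enter scope (depth=1)
Step 2: declare a=97 at depth 1
Step 3: declare c=53 at depth 1
Visible at query point: a=97 c=53

Answer: 1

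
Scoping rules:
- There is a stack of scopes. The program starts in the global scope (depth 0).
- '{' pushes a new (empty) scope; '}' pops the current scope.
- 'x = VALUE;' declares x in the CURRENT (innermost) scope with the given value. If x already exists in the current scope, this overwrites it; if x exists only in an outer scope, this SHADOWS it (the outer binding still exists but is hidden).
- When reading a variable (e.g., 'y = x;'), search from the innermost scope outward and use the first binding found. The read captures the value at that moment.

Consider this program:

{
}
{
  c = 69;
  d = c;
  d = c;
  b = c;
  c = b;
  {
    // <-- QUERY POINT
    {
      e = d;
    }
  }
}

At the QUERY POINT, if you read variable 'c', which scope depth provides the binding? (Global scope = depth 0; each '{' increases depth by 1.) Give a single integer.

Answer: 1

Derivation:
Step 1: enter scope (depth=1)
Step 2: exit scope (depth=0)
Step 3: enter scope (depth=1)
Step 4: declare c=69 at depth 1
Step 5: declare d=(read c)=69 at depth 1
Step 6: declare d=(read c)=69 at depth 1
Step 7: declare b=(read c)=69 at depth 1
Step 8: declare c=(read b)=69 at depth 1
Step 9: enter scope (depth=2)
Visible at query point: b=69 c=69 d=69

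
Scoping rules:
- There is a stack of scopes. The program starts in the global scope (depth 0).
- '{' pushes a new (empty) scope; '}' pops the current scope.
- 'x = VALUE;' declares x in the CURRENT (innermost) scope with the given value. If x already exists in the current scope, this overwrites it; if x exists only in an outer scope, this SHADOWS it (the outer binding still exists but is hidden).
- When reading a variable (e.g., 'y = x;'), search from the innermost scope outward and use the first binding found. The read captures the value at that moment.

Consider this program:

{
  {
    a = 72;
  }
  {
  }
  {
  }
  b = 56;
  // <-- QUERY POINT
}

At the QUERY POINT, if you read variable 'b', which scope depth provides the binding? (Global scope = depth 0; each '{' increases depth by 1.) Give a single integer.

Step 1: enter scope (depth=1)
Step 2: enter scope (depth=2)
Step 3: declare a=72 at depth 2
Step 4: exit scope (depth=1)
Step 5: enter scope (depth=2)
Step 6: exit scope (depth=1)
Step 7: enter scope (depth=2)
Step 8: exit scope (depth=1)
Step 9: declare b=56 at depth 1
Visible at query point: b=56

Answer: 1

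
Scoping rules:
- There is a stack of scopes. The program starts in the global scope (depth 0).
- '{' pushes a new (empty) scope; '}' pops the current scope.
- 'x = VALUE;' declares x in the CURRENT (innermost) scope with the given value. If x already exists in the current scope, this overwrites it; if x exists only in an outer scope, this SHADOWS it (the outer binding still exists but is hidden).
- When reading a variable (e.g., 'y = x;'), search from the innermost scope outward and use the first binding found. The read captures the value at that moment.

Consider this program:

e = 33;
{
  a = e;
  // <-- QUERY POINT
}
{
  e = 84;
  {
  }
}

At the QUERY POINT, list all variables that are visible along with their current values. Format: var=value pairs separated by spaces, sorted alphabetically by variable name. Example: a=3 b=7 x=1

Step 1: declare e=33 at depth 0
Step 2: enter scope (depth=1)
Step 3: declare a=(read e)=33 at depth 1
Visible at query point: a=33 e=33

Answer: a=33 e=33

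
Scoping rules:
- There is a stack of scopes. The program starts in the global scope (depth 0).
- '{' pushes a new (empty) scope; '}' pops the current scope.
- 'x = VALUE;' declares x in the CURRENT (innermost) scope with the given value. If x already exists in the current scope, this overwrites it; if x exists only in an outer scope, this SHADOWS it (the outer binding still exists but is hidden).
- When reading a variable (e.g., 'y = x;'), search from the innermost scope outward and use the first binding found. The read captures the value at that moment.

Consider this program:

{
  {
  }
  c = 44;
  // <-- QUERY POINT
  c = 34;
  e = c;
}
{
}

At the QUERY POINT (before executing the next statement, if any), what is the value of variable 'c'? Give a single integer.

Step 1: enter scope (depth=1)
Step 2: enter scope (depth=2)
Step 3: exit scope (depth=1)
Step 4: declare c=44 at depth 1
Visible at query point: c=44

Answer: 44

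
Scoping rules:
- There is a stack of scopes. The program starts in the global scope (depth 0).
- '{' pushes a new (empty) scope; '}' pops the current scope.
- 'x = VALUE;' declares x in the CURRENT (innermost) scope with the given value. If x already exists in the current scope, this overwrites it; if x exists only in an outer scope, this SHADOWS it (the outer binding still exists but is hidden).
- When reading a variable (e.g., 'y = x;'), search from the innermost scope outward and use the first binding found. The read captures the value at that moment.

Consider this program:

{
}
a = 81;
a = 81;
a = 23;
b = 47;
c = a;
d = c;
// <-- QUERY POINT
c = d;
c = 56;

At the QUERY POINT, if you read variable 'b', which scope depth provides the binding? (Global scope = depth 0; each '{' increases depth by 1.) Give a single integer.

Answer: 0

Derivation:
Step 1: enter scope (depth=1)
Step 2: exit scope (depth=0)
Step 3: declare a=81 at depth 0
Step 4: declare a=81 at depth 0
Step 5: declare a=23 at depth 0
Step 6: declare b=47 at depth 0
Step 7: declare c=(read a)=23 at depth 0
Step 8: declare d=(read c)=23 at depth 0
Visible at query point: a=23 b=47 c=23 d=23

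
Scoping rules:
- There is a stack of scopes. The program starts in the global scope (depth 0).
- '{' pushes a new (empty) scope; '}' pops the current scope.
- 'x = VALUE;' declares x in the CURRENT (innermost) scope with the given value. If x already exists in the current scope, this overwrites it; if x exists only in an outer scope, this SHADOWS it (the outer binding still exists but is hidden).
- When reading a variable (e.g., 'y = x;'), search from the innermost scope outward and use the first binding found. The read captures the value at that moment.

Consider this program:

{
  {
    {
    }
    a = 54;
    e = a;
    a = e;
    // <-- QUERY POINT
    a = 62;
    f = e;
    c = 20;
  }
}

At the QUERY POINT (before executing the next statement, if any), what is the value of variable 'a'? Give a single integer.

Step 1: enter scope (depth=1)
Step 2: enter scope (depth=2)
Step 3: enter scope (depth=3)
Step 4: exit scope (depth=2)
Step 5: declare a=54 at depth 2
Step 6: declare e=(read a)=54 at depth 2
Step 7: declare a=(read e)=54 at depth 2
Visible at query point: a=54 e=54

Answer: 54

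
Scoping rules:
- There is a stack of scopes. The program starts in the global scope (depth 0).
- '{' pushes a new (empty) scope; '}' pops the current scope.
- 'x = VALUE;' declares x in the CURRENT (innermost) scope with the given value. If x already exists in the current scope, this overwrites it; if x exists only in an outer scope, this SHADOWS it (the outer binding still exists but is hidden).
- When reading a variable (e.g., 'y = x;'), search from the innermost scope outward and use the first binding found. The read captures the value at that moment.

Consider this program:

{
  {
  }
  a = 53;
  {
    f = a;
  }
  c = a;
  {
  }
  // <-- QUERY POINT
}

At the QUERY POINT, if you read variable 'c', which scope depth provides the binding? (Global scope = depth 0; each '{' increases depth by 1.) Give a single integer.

Answer: 1

Derivation:
Step 1: enter scope (depth=1)
Step 2: enter scope (depth=2)
Step 3: exit scope (depth=1)
Step 4: declare a=53 at depth 1
Step 5: enter scope (depth=2)
Step 6: declare f=(read a)=53 at depth 2
Step 7: exit scope (depth=1)
Step 8: declare c=(read a)=53 at depth 1
Step 9: enter scope (depth=2)
Step 10: exit scope (depth=1)
Visible at query point: a=53 c=53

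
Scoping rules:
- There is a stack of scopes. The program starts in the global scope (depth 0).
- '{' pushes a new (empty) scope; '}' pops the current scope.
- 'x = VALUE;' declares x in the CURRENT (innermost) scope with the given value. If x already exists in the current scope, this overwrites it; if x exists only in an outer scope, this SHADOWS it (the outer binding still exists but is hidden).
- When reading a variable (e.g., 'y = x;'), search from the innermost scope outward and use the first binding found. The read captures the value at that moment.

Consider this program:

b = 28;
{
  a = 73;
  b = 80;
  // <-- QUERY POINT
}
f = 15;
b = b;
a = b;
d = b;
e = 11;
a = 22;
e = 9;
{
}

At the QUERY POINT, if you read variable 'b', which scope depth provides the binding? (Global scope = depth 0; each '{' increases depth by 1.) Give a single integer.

Step 1: declare b=28 at depth 0
Step 2: enter scope (depth=1)
Step 3: declare a=73 at depth 1
Step 4: declare b=80 at depth 1
Visible at query point: a=73 b=80

Answer: 1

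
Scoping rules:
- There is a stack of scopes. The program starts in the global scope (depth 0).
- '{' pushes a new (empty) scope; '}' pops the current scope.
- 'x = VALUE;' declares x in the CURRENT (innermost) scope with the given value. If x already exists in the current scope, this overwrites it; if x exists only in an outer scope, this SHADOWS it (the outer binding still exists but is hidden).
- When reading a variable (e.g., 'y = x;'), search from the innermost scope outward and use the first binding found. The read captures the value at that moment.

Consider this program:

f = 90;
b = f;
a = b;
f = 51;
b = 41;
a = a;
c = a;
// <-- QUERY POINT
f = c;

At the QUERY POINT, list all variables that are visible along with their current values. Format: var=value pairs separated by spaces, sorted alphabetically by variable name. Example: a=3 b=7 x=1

Step 1: declare f=90 at depth 0
Step 2: declare b=(read f)=90 at depth 0
Step 3: declare a=(read b)=90 at depth 0
Step 4: declare f=51 at depth 0
Step 5: declare b=41 at depth 0
Step 6: declare a=(read a)=90 at depth 0
Step 7: declare c=(read a)=90 at depth 0
Visible at query point: a=90 b=41 c=90 f=51

Answer: a=90 b=41 c=90 f=51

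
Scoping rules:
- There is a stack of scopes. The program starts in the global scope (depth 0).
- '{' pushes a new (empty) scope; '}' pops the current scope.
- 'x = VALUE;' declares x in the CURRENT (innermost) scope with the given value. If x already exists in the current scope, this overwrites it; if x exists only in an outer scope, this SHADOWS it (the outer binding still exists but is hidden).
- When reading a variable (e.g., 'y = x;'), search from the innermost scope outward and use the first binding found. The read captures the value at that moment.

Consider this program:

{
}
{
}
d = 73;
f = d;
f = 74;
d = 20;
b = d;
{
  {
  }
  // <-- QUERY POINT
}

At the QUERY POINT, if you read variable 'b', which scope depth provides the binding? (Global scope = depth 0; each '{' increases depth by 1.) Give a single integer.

Step 1: enter scope (depth=1)
Step 2: exit scope (depth=0)
Step 3: enter scope (depth=1)
Step 4: exit scope (depth=0)
Step 5: declare d=73 at depth 0
Step 6: declare f=(read d)=73 at depth 0
Step 7: declare f=74 at depth 0
Step 8: declare d=20 at depth 0
Step 9: declare b=(read d)=20 at depth 0
Step 10: enter scope (depth=1)
Step 11: enter scope (depth=2)
Step 12: exit scope (depth=1)
Visible at query point: b=20 d=20 f=74

Answer: 0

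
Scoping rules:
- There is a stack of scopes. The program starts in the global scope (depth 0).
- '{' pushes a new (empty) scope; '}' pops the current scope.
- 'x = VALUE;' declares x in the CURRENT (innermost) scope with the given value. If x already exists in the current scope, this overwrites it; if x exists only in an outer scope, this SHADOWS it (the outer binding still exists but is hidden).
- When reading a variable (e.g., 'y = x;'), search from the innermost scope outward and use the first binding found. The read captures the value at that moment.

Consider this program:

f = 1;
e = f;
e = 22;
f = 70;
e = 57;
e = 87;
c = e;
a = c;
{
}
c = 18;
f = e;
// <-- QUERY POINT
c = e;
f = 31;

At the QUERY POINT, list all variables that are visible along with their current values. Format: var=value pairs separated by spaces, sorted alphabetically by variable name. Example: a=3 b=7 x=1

Step 1: declare f=1 at depth 0
Step 2: declare e=(read f)=1 at depth 0
Step 3: declare e=22 at depth 0
Step 4: declare f=70 at depth 0
Step 5: declare e=57 at depth 0
Step 6: declare e=87 at depth 0
Step 7: declare c=(read e)=87 at depth 0
Step 8: declare a=(read c)=87 at depth 0
Step 9: enter scope (depth=1)
Step 10: exit scope (depth=0)
Step 11: declare c=18 at depth 0
Step 12: declare f=(read e)=87 at depth 0
Visible at query point: a=87 c=18 e=87 f=87

Answer: a=87 c=18 e=87 f=87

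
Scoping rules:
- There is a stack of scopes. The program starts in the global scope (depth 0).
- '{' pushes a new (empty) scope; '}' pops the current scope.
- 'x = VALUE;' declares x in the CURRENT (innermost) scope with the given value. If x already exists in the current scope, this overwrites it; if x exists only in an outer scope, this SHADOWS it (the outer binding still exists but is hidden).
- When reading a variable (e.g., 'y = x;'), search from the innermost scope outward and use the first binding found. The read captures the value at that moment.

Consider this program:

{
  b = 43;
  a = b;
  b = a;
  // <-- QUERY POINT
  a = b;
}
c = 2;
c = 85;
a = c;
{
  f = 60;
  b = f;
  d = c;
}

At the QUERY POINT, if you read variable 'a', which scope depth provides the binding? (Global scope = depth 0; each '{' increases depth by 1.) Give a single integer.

Step 1: enter scope (depth=1)
Step 2: declare b=43 at depth 1
Step 3: declare a=(read b)=43 at depth 1
Step 4: declare b=(read a)=43 at depth 1
Visible at query point: a=43 b=43

Answer: 1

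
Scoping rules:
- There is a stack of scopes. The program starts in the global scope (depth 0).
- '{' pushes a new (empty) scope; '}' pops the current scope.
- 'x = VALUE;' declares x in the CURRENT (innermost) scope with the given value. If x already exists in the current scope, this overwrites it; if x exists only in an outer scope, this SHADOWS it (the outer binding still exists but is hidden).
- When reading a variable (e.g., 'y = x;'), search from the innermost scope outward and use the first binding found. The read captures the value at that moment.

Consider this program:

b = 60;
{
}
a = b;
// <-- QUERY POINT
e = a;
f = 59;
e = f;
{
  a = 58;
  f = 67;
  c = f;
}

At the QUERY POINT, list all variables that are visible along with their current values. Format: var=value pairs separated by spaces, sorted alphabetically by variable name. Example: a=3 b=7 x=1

Answer: a=60 b=60

Derivation:
Step 1: declare b=60 at depth 0
Step 2: enter scope (depth=1)
Step 3: exit scope (depth=0)
Step 4: declare a=(read b)=60 at depth 0
Visible at query point: a=60 b=60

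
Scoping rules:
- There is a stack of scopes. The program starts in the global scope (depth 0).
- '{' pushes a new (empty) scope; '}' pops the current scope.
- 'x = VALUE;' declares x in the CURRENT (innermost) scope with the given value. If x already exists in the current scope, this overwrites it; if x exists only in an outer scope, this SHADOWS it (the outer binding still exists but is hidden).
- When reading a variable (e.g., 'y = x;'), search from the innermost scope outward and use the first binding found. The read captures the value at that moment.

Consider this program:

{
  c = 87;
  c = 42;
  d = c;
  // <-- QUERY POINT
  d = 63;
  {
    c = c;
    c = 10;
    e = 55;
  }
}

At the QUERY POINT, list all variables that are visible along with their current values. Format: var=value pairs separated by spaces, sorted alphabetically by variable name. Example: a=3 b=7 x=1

Answer: c=42 d=42

Derivation:
Step 1: enter scope (depth=1)
Step 2: declare c=87 at depth 1
Step 3: declare c=42 at depth 1
Step 4: declare d=(read c)=42 at depth 1
Visible at query point: c=42 d=42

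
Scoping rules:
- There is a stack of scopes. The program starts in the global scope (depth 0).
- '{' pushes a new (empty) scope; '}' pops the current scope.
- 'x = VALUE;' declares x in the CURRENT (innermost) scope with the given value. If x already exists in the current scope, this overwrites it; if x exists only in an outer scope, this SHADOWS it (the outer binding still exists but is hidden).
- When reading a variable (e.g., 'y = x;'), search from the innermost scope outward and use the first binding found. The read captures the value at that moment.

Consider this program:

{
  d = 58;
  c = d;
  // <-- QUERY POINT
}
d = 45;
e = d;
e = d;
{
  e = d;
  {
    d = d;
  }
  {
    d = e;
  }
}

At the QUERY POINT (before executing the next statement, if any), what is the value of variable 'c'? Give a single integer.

Step 1: enter scope (depth=1)
Step 2: declare d=58 at depth 1
Step 3: declare c=(read d)=58 at depth 1
Visible at query point: c=58 d=58

Answer: 58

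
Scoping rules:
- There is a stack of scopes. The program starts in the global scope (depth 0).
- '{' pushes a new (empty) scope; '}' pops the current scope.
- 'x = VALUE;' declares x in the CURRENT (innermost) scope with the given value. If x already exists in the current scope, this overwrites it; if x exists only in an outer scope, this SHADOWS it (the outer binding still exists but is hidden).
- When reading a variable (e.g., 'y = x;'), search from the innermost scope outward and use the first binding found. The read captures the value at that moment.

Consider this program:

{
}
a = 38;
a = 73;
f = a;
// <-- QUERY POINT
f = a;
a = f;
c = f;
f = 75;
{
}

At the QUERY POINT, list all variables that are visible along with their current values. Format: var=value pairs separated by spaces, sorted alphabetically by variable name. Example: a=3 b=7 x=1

Answer: a=73 f=73

Derivation:
Step 1: enter scope (depth=1)
Step 2: exit scope (depth=0)
Step 3: declare a=38 at depth 0
Step 4: declare a=73 at depth 0
Step 5: declare f=(read a)=73 at depth 0
Visible at query point: a=73 f=73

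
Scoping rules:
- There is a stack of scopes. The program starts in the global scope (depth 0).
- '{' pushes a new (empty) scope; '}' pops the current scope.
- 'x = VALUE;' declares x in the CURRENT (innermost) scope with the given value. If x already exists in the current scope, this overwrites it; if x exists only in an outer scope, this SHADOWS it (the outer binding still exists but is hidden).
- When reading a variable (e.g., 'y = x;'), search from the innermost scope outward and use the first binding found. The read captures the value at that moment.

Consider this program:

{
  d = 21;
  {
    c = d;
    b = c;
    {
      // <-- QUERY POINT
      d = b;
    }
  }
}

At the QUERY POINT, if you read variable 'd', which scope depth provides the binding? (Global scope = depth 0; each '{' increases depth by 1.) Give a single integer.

Step 1: enter scope (depth=1)
Step 2: declare d=21 at depth 1
Step 3: enter scope (depth=2)
Step 4: declare c=(read d)=21 at depth 2
Step 5: declare b=(read c)=21 at depth 2
Step 6: enter scope (depth=3)
Visible at query point: b=21 c=21 d=21

Answer: 1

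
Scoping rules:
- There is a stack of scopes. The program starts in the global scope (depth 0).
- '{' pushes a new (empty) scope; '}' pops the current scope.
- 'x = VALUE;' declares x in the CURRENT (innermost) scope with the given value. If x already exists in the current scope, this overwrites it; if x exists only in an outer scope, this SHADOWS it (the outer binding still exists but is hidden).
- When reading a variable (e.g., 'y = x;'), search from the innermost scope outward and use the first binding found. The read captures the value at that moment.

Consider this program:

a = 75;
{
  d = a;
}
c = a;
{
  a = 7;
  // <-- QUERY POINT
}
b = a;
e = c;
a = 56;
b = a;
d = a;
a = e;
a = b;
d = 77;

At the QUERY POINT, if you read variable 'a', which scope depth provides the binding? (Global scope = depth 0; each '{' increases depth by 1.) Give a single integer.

Step 1: declare a=75 at depth 0
Step 2: enter scope (depth=1)
Step 3: declare d=(read a)=75 at depth 1
Step 4: exit scope (depth=0)
Step 5: declare c=(read a)=75 at depth 0
Step 6: enter scope (depth=1)
Step 7: declare a=7 at depth 1
Visible at query point: a=7 c=75

Answer: 1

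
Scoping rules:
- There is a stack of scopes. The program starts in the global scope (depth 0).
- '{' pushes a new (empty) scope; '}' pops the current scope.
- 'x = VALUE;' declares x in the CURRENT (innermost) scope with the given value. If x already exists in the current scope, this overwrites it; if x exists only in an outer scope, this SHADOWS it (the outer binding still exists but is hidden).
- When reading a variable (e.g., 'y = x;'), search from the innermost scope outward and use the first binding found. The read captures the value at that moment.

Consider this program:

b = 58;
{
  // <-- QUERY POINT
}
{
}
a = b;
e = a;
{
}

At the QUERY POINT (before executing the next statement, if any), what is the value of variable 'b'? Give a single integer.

Step 1: declare b=58 at depth 0
Step 2: enter scope (depth=1)
Visible at query point: b=58

Answer: 58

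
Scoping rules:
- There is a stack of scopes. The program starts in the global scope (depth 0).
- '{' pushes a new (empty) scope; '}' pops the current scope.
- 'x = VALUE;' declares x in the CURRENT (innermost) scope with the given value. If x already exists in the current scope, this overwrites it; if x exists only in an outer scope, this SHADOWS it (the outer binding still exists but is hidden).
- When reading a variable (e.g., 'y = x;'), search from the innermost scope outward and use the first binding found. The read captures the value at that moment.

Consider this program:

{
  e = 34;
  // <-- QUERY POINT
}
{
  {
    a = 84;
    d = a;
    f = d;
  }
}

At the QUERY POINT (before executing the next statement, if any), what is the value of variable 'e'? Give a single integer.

Step 1: enter scope (depth=1)
Step 2: declare e=34 at depth 1
Visible at query point: e=34

Answer: 34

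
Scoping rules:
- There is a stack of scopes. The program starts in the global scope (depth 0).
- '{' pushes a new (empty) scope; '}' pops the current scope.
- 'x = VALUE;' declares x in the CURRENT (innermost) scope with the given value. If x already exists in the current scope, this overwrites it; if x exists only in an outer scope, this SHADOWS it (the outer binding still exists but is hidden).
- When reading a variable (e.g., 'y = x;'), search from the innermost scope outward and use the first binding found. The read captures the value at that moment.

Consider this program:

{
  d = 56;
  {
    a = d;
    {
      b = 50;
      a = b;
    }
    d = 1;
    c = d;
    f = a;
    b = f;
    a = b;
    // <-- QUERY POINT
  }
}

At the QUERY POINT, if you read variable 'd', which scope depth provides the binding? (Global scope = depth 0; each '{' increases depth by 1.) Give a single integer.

Answer: 2

Derivation:
Step 1: enter scope (depth=1)
Step 2: declare d=56 at depth 1
Step 3: enter scope (depth=2)
Step 4: declare a=(read d)=56 at depth 2
Step 5: enter scope (depth=3)
Step 6: declare b=50 at depth 3
Step 7: declare a=(read b)=50 at depth 3
Step 8: exit scope (depth=2)
Step 9: declare d=1 at depth 2
Step 10: declare c=(read d)=1 at depth 2
Step 11: declare f=(read a)=56 at depth 2
Step 12: declare b=(read f)=56 at depth 2
Step 13: declare a=(read b)=56 at depth 2
Visible at query point: a=56 b=56 c=1 d=1 f=56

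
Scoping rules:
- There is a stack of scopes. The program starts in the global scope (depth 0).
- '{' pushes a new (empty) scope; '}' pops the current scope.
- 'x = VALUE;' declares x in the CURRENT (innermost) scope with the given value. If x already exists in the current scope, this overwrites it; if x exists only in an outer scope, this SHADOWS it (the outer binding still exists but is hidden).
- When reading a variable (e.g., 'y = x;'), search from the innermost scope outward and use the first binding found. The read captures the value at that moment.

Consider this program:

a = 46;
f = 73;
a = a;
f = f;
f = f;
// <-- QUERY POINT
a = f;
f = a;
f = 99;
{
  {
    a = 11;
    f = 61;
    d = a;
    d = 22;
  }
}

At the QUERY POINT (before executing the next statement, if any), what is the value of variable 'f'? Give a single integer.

Step 1: declare a=46 at depth 0
Step 2: declare f=73 at depth 0
Step 3: declare a=(read a)=46 at depth 0
Step 4: declare f=(read f)=73 at depth 0
Step 5: declare f=(read f)=73 at depth 0
Visible at query point: a=46 f=73

Answer: 73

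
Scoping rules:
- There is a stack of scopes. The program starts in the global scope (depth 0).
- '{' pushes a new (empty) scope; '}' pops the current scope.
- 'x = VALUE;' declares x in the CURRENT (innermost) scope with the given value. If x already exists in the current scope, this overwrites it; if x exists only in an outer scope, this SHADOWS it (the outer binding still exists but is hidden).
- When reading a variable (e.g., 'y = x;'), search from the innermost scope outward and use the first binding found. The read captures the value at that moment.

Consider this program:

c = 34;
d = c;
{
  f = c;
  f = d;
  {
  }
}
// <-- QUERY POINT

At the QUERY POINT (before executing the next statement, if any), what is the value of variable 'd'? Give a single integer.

Step 1: declare c=34 at depth 0
Step 2: declare d=(read c)=34 at depth 0
Step 3: enter scope (depth=1)
Step 4: declare f=(read c)=34 at depth 1
Step 5: declare f=(read d)=34 at depth 1
Step 6: enter scope (depth=2)
Step 7: exit scope (depth=1)
Step 8: exit scope (depth=0)
Visible at query point: c=34 d=34

Answer: 34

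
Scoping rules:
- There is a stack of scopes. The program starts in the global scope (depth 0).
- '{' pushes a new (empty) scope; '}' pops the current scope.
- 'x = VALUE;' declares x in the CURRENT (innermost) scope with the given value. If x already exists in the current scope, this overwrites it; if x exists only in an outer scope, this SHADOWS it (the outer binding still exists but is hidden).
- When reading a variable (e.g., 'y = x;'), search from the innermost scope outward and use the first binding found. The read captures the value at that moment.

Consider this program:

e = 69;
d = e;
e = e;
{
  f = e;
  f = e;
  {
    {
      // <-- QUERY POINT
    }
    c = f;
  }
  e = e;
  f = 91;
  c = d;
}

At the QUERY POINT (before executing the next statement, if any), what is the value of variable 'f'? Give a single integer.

Answer: 69

Derivation:
Step 1: declare e=69 at depth 0
Step 2: declare d=(read e)=69 at depth 0
Step 3: declare e=(read e)=69 at depth 0
Step 4: enter scope (depth=1)
Step 5: declare f=(read e)=69 at depth 1
Step 6: declare f=(read e)=69 at depth 1
Step 7: enter scope (depth=2)
Step 8: enter scope (depth=3)
Visible at query point: d=69 e=69 f=69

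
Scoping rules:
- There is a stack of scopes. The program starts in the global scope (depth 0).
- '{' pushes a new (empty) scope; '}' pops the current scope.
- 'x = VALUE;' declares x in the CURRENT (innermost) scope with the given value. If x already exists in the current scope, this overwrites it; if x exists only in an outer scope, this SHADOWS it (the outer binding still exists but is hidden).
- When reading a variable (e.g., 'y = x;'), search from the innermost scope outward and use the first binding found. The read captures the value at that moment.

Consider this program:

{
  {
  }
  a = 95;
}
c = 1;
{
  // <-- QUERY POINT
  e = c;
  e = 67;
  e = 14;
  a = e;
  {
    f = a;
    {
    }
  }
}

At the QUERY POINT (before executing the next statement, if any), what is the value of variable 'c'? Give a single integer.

Answer: 1

Derivation:
Step 1: enter scope (depth=1)
Step 2: enter scope (depth=2)
Step 3: exit scope (depth=1)
Step 4: declare a=95 at depth 1
Step 5: exit scope (depth=0)
Step 6: declare c=1 at depth 0
Step 7: enter scope (depth=1)
Visible at query point: c=1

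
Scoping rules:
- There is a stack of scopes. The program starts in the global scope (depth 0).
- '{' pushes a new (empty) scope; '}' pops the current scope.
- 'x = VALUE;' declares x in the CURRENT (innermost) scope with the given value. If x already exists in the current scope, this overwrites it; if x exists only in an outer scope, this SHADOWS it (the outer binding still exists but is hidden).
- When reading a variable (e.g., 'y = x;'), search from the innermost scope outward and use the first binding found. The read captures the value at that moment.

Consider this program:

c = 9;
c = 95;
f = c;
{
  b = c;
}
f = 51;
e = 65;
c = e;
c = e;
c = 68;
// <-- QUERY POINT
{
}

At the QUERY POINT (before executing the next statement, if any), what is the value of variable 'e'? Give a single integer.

Step 1: declare c=9 at depth 0
Step 2: declare c=95 at depth 0
Step 3: declare f=(read c)=95 at depth 0
Step 4: enter scope (depth=1)
Step 5: declare b=(read c)=95 at depth 1
Step 6: exit scope (depth=0)
Step 7: declare f=51 at depth 0
Step 8: declare e=65 at depth 0
Step 9: declare c=(read e)=65 at depth 0
Step 10: declare c=(read e)=65 at depth 0
Step 11: declare c=68 at depth 0
Visible at query point: c=68 e=65 f=51

Answer: 65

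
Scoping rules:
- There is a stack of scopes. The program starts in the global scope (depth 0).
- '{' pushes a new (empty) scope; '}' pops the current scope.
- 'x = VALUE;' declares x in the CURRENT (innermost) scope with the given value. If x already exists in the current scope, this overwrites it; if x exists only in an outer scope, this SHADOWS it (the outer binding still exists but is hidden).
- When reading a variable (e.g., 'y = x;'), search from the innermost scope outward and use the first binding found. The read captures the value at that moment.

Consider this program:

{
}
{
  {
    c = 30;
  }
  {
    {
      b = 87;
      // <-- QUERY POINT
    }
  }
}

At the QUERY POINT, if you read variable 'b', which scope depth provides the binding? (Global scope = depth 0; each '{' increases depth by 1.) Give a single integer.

Step 1: enter scope (depth=1)
Step 2: exit scope (depth=0)
Step 3: enter scope (depth=1)
Step 4: enter scope (depth=2)
Step 5: declare c=30 at depth 2
Step 6: exit scope (depth=1)
Step 7: enter scope (depth=2)
Step 8: enter scope (depth=3)
Step 9: declare b=87 at depth 3
Visible at query point: b=87

Answer: 3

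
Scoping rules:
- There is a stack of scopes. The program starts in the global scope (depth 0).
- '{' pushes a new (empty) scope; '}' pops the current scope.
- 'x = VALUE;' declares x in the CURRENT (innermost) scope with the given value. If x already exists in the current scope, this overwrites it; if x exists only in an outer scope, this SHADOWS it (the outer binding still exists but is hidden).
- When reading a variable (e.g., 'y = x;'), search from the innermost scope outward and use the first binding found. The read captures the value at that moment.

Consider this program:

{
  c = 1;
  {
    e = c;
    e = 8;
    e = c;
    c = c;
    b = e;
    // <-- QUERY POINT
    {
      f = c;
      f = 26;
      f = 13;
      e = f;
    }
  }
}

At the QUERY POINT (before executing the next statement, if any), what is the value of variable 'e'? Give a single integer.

Step 1: enter scope (depth=1)
Step 2: declare c=1 at depth 1
Step 3: enter scope (depth=2)
Step 4: declare e=(read c)=1 at depth 2
Step 5: declare e=8 at depth 2
Step 6: declare e=(read c)=1 at depth 2
Step 7: declare c=(read c)=1 at depth 2
Step 8: declare b=(read e)=1 at depth 2
Visible at query point: b=1 c=1 e=1

Answer: 1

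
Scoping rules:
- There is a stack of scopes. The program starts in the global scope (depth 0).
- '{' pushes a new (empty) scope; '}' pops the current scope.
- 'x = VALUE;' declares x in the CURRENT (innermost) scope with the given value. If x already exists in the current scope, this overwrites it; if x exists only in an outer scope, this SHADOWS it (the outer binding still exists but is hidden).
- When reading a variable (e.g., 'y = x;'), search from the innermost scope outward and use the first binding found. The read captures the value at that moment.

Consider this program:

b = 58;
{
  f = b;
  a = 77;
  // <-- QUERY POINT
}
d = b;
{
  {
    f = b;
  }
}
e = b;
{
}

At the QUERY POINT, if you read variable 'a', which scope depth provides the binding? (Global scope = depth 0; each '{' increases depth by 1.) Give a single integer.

Answer: 1

Derivation:
Step 1: declare b=58 at depth 0
Step 2: enter scope (depth=1)
Step 3: declare f=(read b)=58 at depth 1
Step 4: declare a=77 at depth 1
Visible at query point: a=77 b=58 f=58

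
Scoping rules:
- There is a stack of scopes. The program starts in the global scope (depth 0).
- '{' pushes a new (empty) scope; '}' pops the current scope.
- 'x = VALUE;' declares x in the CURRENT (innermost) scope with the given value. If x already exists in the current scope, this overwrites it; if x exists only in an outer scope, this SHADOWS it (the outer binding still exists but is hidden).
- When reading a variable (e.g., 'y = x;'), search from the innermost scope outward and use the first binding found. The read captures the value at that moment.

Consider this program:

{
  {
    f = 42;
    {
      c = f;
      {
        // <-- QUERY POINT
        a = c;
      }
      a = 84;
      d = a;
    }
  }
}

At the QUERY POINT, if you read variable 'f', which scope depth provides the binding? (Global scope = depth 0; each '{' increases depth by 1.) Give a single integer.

Step 1: enter scope (depth=1)
Step 2: enter scope (depth=2)
Step 3: declare f=42 at depth 2
Step 4: enter scope (depth=3)
Step 5: declare c=(read f)=42 at depth 3
Step 6: enter scope (depth=4)
Visible at query point: c=42 f=42

Answer: 2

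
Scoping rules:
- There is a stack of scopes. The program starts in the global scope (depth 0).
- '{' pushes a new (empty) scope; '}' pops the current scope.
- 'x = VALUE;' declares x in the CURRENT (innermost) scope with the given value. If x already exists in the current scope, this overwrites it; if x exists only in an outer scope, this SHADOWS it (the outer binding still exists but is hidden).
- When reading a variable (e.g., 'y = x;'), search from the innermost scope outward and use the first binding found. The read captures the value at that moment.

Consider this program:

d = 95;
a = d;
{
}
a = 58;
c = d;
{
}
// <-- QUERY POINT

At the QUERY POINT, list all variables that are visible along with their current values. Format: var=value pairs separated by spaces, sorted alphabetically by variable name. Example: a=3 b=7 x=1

Answer: a=58 c=95 d=95

Derivation:
Step 1: declare d=95 at depth 0
Step 2: declare a=(read d)=95 at depth 0
Step 3: enter scope (depth=1)
Step 4: exit scope (depth=0)
Step 5: declare a=58 at depth 0
Step 6: declare c=(read d)=95 at depth 0
Step 7: enter scope (depth=1)
Step 8: exit scope (depth=0)
Visible at query point: a=58 c=95 d=95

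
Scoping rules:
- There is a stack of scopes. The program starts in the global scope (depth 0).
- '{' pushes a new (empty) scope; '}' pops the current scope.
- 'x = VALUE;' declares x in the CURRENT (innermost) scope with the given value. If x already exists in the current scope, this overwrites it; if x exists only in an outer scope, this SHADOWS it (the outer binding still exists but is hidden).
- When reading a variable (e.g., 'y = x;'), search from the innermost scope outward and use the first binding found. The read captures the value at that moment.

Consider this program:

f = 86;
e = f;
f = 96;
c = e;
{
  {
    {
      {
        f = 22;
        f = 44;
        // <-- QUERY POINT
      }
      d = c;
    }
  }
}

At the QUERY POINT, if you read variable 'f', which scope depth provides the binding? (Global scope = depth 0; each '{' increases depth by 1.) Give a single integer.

Answer: 4

Derivation:
Step 1: declare f=86 at depth 0
Step 2: declare e=(read f)=86 at depth 0
Step 3: declare f=96 at depth 0
Step 4: declare c=(read e)=86 at depth 0
Step 5: enter scope (depth=1)
Step 6: enter scope (depth=2)
Step 7: enter scope (depth=3)
Step 8: enter scope (depth=4)
Step 9: declare f=22 at depth 4
Step 10: declare f=44 at depth 4
Visible at query point: c=86 e=86 f=44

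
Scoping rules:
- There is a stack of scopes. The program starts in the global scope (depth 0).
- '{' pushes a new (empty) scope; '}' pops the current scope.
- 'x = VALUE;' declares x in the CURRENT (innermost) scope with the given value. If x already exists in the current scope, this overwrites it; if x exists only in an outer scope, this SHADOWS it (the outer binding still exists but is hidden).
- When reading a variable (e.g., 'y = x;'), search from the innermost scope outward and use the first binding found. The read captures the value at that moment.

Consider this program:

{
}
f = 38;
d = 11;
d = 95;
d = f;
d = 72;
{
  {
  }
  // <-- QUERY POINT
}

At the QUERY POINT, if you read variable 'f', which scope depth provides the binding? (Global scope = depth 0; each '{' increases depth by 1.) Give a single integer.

Step 1: enter scope (depth=1)
Step 2: exit scope (depth=0)
Step 3: declare f=38 at depth 0
Step 4: declare d=11 at depth 0
Step 5: declare d=95 at depth 0
Step 6: declare d=(read f)=38 at depth 0
Step 7: declare d=72 at depth 0
Step 8: enter scope (depth=1)
Step 9: enter scope (depth=2)
Step 10: exit scope (depth=1)
Visible at query point: d=72 f=38

Answer: 0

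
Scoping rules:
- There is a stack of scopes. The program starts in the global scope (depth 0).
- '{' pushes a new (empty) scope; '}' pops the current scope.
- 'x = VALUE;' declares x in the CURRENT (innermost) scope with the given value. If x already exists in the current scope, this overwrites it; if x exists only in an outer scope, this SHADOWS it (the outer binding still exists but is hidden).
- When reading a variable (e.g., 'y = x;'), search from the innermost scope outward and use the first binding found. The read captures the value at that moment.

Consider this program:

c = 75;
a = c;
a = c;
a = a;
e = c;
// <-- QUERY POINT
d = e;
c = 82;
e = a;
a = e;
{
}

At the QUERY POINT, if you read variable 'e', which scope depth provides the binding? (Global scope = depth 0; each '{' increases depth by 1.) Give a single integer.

Step 1: declare c=75 at depth 0
Step 2: declare a=(read c)=75 at depth 0
Step 3: declare a=(read c)=75 at depth 0
Step 4: declare a=(read a)=75 at depth 0
Step 5: declare e=(read c)=75 at depth 0
Visible at query point: a=75 c=75 e=75

Answer: 0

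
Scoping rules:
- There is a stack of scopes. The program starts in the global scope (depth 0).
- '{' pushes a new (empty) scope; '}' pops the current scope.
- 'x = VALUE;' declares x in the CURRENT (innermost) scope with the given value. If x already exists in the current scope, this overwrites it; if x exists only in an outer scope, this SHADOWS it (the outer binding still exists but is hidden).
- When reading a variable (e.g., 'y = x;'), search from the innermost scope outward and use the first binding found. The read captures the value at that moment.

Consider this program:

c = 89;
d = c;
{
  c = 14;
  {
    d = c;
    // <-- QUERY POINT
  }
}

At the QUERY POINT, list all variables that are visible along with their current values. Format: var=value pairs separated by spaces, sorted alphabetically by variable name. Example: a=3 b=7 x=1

Step 1: declare c=89 at depth 0
Step 2: declare d=(read c)=89 at depth 0
Step 3: enter scope (depth=1)
Step 4: declare c=14 at depth 1
Step 5: enter scope (depth=2)
Step 6: declare d=(read c)=14 at depth 2
Visible at query point: c=14 d=14

Answer: c=14 d=14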